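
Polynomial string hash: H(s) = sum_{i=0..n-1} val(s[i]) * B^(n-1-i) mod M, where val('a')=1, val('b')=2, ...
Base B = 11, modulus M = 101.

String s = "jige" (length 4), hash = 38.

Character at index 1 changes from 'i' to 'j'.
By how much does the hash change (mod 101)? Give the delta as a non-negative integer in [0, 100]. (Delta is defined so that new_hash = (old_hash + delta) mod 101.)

Answer: 20

Derivation:
Delta formula: (val(new) - val(old)) * B^(n-1-k) mod M
  val('j') - val('i') = 10 - 9 = 1
  B^(n-1-k) = 11^2 mod 101 = 20
  Delta = 1 * 20 mod 101 = 20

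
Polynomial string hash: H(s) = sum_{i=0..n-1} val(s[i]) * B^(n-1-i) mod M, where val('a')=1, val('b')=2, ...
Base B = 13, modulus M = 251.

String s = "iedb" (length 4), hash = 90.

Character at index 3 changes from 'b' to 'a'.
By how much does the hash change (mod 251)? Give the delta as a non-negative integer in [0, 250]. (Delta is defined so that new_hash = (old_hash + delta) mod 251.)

Answer: 250

Derivation:
Delta formula: (val(new) - val(old)) * B^(n-1-k) mod M
  val('a') - val('b') = 1 - 2 = -1
  B^(n-1-k) = 13^0 mod 251 = 1
  Delta = -1 * 1 mod 251 = 250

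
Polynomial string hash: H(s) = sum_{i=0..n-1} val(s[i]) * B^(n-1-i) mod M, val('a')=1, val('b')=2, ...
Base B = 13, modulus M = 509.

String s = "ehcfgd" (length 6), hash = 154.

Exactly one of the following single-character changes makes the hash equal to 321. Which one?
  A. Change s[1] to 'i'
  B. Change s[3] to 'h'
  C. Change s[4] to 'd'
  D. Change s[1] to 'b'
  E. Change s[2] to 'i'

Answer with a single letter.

Option A: s[1]='h'->'i', delta=(9-8)*13^4 mod 509 = 57, hash=154+57 mod 509 = 211
Option B: s[3]='f'->'h', delta=(8-6)*13^2 mod 509 = 338, hash=154+338 mod 509 = 492
Option C: s[4]='g'->'d', delta=(4-7)*13^1 mod 509 = 470, hash=154+470 mod 509 = 115
Option D: s[1]='h'->'b', delta=(2-8)*13^4 mod 509 = 167, hash=154+167 mod 509 = 321 <-- target
Option E: s[2]='c'->'i', delta=(9-3)*13^3 mod 509 = 457, hash=154+457 mod 509 = 102

Answer: D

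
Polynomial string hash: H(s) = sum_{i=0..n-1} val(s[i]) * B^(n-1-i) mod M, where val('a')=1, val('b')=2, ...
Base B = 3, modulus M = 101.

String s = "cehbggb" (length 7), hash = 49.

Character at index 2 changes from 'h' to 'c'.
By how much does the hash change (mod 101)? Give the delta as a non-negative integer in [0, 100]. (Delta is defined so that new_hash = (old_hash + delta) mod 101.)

Answer: 100

Derivation:
Delta formula: (val(new) - val(old)) * B^(n-1-k) mod M
  val('c') - val('h') = 3 - 8 = -5
  B^(n-1-k) = 3^4 mod 101 = 81
  Delta = -5 * 81 mod 101 = 100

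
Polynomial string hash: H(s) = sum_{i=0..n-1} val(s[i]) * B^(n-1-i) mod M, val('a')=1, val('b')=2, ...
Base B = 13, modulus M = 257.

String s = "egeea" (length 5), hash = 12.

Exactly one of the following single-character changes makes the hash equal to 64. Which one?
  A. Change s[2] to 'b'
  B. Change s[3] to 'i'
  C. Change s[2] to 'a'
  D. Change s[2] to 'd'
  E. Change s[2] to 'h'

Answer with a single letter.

Option A: s[2]='e'->'b', delta=(2-5)*13^2 mod 257 = 7, hash=12+7 mod 257 = 19
Option B: s[3]='e'->'i', delta=(9-5)*13^1 mod 257 = 52, hash=12+52 mod 257 = 64 <-- target
Option C: s[2]='e'->'a', delta=(1-5)*13^2 mod 257 = 95, hash=12+95 mod 257 = 107
Option D: s[2]='e'->'d', delta=(4-5)*13^2 mod 257 = 88, hash=12+88 mod 257 = 100
Option E: s[2]='e'->'h', delta=(8-5)*13^2 mod 257 = 250, hash=12+250 mod 257 = 5

Answer: B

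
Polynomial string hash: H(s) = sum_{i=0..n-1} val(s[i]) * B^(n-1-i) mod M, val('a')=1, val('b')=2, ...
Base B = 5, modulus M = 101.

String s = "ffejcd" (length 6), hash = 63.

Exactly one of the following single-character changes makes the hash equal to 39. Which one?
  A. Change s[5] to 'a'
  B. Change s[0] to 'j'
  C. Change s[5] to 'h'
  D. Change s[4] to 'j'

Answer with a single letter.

Answer: B

Derivation:
Option A: s[5]='d'->'a', delta=(1-4)*5^0 mod 101 = 98, hash=63+98 mod 101 = 60
Option B: s[0]='f'->'j', delta=(10-6)*5^5 mod 101 = 77, hash=63+77 mod 101 = 39 <-- target
Option C: s[5]='d'->'h', delta=(8-4)*5^0 mod 101 = 4, hash=63+4 mod 101 = 67
Option D: s[4]='c'->'j', delta=(10-3)*5^1 mod 101 = 35, hash=63+35 mod 101 = 98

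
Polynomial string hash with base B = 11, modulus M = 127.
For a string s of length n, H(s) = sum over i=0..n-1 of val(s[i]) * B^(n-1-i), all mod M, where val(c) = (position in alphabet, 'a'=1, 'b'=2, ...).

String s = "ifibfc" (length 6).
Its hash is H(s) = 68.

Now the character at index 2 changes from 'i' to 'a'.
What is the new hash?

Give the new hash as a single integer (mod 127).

Answer: 88

Derivation:
val('i') = 9, val('a') = 1
Position k = 2, exponent = n-1-k = 3
B^3 mod M = 11^3 mod 127 = 61
Delta = (1 - 9) * 61 mod 127 = 20
New hash = (68 + 20) mod 127 = 88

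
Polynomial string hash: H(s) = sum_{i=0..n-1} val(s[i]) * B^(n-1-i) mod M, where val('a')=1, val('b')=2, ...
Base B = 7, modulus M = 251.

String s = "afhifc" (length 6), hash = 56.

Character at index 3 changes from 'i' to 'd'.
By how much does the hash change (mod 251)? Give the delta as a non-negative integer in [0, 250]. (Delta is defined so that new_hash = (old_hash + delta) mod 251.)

Answer: 6

Derivation:
Delta formula: (val(new) - val(old)) * B^(n-1-k) mod M
  val('d') - val('i') = 4 - 9 = -5
  B^(n-1-k) = 7^2 mod 251 = 49
  Delta = -5 * 49 mod 251 = 6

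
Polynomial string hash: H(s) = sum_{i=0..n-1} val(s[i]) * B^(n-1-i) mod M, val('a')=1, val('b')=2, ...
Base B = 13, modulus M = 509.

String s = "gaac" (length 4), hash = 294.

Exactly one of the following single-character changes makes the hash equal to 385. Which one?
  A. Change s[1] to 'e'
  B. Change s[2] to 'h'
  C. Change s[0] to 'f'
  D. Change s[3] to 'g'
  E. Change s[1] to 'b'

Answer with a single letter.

Option A: s[1]='a'->'e', delta=(5-1)*13^2 mod 509 = 167, hash=294+167 mod 509 = 461
Option B: s[2]='a'->'h', delta=(8-1)*13^1 mod 509 = 91, hash=294+91 mod 509 = 385 <-- target
Option C: s[0]='g'->'f', delta=(6-7)*13^3 mod 509 = 348, hash=294+348 mod 509 = 133
Option D: s[3]='c'->'g', delta=(7-3)*13^0 mod 509 = 4, hash=294+4 mod 509 = 298
Option E: s[1]='a'->'b', delta=(2-1)*13^2 mod 509 = 169, hash=294+169 mod 509 = 463

Answer: B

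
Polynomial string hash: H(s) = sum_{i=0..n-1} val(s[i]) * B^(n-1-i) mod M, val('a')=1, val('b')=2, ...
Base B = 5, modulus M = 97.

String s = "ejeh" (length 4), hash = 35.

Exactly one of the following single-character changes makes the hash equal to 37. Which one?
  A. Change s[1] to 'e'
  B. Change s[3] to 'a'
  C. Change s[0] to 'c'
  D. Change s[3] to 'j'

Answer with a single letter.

Answer: D

Derivation:
Option A: s[1]='j'->'e', delta=(5-10)*5^2 mod 97 = 69, hash=35+69 mod 97 = 7
Option B: s[3]='h'->'a', delta=(1-8)*5^0 mod 97 = 90, hash=35+90 mod 97 = 28
Option C: s[0]='e'->'c', delta=(3-5)*5^3 mod 97 = 41, hash=35+41 mod 97 = 76
Option D: s[3]='h'->'j', delta=(10-8)*5^0 mod 97 = 2, hash=35+2 mod 97 = 37 <-- target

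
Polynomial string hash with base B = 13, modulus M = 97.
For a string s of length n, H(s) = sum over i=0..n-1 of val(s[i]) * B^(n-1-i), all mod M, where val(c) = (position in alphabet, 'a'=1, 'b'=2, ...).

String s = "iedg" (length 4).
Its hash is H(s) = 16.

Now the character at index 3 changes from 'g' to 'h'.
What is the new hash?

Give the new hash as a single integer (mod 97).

val('g') = 7, val('h') = 8
Position k = 3, exponent = n-1-k = 0
B^0 mod M = 13^0 mod 97 = 1
Delta = (8 - 7) * 1 mod 97 = 1
New hash = (16 + 1) mod 97 = 17

Answer: 17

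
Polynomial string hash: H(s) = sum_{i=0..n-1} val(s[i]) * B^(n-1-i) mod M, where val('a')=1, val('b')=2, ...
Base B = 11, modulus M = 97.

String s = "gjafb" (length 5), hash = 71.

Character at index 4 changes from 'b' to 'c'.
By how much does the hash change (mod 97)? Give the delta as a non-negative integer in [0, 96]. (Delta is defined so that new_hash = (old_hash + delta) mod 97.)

Answer: 1

Derivation:
Delta formula: (val(new) - val(old)) * B^(n-1-k) mod M
  val('c') - val('b') = 3 - 2 = 1
  B^(n-1-k) = 11^0 mod 97 = 1
  Delta = 1 * 1 mod 97 = 1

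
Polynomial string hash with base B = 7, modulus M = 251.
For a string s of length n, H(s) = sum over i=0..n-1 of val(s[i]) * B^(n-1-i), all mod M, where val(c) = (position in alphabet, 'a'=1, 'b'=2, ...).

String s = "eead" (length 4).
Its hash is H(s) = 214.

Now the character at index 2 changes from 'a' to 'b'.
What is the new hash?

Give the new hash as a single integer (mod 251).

val('a') = 1, val('b') = 2
Position k = 2, exponent = n-1-k = 1
B^1 mod M = 7^1 mod 251 = 7
Delta = (2 - 1) * 7 mod 251 = 7
New hash = (214 + 7) mod 251 = 221

Answer: 221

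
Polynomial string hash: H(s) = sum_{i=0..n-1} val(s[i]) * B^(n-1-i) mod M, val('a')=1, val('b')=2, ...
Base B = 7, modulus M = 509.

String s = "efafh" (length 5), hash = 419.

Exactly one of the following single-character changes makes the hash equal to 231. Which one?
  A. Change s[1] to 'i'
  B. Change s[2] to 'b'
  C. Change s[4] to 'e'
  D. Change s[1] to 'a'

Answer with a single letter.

Option A: s[1]='f'->'i', delta=(9-6)*7^3 mod 509 = 11, hash=419+11 mod 509 = 430
Option B: s[2]='a'->'b', delta=(2-1)*7^2 mod 509 = 49, hash=419+49 mod 509 = 468
Option C: s[4]='h'->'e', delta=(5-8)*7^0 mod 509 = 506, hash=419+506 mod 509 = 416
Option D: s[1]='f'->'a', delta=(1-6)*7^3 mod 509 = 321, hash=419+321 mod 509 = 231 <-- target

Answer: D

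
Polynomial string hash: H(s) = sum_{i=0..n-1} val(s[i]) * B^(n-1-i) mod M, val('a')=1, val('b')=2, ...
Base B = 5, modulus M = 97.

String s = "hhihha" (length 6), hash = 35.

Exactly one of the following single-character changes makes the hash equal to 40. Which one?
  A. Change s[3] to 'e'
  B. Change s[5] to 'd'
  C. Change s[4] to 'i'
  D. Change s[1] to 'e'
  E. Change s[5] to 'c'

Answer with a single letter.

Answer: C

Derivation:
Option A: s[3]='h'->'e', delta=(5-8)*5^2 mod 97 = 22, hash=35+22 mod 97 = 57
Option B: s[5]='a'->'d', delta=(4-1)*5^0 mod 97 = 3, hash=35+3 mod 97 = 38
Option C: s[4]='h'->'i', delta=(9-8)*5^1 mod 97 = 5, hash=35+5 mod 97 = 40 <-- target
Option D: s[1]='h'->'e', delta=(5-8)*5^4 mod 97 = 65, hash=35+65 mod 97 = 3
Option E: s[5]='a'->'c', delta=(3-1)*5^0 mod 97 = 2, hash=35+2 mod 97 = 37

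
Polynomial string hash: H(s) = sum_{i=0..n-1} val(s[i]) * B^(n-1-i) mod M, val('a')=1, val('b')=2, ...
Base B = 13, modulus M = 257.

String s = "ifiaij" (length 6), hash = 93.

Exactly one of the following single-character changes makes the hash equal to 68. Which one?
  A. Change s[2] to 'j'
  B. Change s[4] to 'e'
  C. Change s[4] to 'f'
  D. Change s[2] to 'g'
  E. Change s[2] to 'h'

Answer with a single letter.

Answer: D

Derivation:
Option A: s[2]='i'->'j', delta=(10-9)*13^3 mod 257 = 141, hash=93+141 mod 257 = 234
Option B: s[4]='i'->'e', delta=(5-9)*13^1 mod 257 = 205, hash=93+205 mod 257 = 41
Option C: s[4]='i'->'f', delta=(6-9)*13^1 mod 257 = 218, hash=93+218 mod 257 = 54
Option D: s[2]='i'->'g', delta=(7-9)*13^3 mod 257 = 232, hash=93+232 mod 257 = 68 <-- target
Option E: s[2]='i'->'h', delta=(8-9)*13^3 mod 257 = 116, hash=93+116 mod 257 = 209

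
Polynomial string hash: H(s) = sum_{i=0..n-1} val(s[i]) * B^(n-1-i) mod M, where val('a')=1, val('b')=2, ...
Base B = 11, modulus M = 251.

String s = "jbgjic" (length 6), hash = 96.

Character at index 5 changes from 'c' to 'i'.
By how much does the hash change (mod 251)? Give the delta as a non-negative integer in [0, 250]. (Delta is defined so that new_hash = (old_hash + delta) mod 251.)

Delta formula: (val(new) - val(old)) * B^(n-1-k) mod M
  val('i') - val('c') = 9 - 3 = 6
  B^(n-1-k) = 11^0 mod 251 = 1
  Delta = 6 * 1 mod 251 = 6

Answer: 6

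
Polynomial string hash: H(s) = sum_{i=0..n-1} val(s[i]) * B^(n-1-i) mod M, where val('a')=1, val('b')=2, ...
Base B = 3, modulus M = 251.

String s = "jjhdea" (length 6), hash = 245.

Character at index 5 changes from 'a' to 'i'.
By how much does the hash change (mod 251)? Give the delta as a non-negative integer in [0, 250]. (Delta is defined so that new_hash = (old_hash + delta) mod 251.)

Delta formula: (val(new) - val(old)) * B^(n-1-k) mod M
  val('i') - val('a') = 9 - 1 = 8
  B^(n-1-k) = 3^0 mod 251 = 1
  Delta = 8 * 1 mod 251 = 8

Answer: 8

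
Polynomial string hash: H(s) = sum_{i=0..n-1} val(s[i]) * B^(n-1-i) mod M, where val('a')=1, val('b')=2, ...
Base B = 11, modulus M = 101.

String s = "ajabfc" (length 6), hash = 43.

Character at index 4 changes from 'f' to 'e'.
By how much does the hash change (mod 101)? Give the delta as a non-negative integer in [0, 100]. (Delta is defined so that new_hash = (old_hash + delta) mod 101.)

Answer: 90

Derivation:
Delta formula: (val(new) - val(old)) * B^(n-1-k) mod M
  val('e') - val('f') = 5 - 6 = -1
  B^(n-1-k) = 11^1 mod 101 = 11
  Delta = -1 * 11 mod 101 = 90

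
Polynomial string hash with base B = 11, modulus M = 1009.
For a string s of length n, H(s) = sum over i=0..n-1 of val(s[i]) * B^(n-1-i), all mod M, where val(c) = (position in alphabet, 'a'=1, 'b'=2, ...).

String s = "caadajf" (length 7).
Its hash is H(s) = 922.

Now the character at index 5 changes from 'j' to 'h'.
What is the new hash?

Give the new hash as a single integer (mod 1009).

val('j') = 10, val('h') = 8
Position k = 5, exponent = n-1-k = 1
B^1 mod M = 11^1 mod 1009 = 11
Delta = (8 - 10) * 11 mod 1009 = 987
New hash = (922 + 987) mod 1009 = 900

Answer: 900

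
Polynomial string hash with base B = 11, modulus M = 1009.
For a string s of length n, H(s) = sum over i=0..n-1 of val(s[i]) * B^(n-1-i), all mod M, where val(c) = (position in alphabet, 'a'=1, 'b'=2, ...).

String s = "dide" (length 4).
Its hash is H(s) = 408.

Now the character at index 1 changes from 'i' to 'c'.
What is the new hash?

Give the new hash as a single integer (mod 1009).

Answer: 691

Derivation:
val('i') = 9, val('c') = 3
Position k = 1, exponent = n-1-k = 2
B^2 mod M = 11^2 mod 1009 = 121
Delta = (3 - 9) * 121 mod 1009 = 283
New hash = (408 + 283) mod 1009 = 691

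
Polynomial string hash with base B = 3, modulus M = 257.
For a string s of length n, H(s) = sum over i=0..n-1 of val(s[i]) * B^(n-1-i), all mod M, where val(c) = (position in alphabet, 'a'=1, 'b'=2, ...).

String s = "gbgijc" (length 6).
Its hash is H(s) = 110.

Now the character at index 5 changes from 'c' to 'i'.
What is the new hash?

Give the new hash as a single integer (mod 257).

Answer: 116

Derivation:
val('c') = 3, val('i') = 9
Position k = 5, exponent = n-1-k = 0
B^0 mod M = 3^0 mod 257 = 1
Delta = (9 - 3) * 1 mod 257 = 6
New hash = (110 + 6) mod 257 = 116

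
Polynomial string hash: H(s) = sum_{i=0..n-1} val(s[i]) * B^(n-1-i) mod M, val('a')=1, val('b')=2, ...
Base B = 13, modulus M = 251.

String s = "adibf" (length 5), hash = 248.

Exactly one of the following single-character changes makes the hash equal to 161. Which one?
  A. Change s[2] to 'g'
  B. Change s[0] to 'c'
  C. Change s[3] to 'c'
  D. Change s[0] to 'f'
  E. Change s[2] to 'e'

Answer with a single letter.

Answer: A

Derivation:
Option A: s[2]='i'->'g', delta=(7-9)*13^2 mod 251 = 164, hash=248+164 mod 251 = 161 <-- target
Option B: s[0]='a'->'c', delta=(3-1)*13^4 mod 251 = 145, hash=248+145 mod 251 = 142
Option C: s[3]='b'->'c', delta=(3-2)*13^1 mod 251 = 13, hash=248+13 mod 251 = 10
Option D: s[0]='a'->'f', delta=(6-1)*13^4 mod 251 = 237, hash=248+237 mod 251 = 234
Option E: s[2]='i'->'e', delta=(5-9)*13^2 mod 251 = 77, hash=248+77 mod 251 = 74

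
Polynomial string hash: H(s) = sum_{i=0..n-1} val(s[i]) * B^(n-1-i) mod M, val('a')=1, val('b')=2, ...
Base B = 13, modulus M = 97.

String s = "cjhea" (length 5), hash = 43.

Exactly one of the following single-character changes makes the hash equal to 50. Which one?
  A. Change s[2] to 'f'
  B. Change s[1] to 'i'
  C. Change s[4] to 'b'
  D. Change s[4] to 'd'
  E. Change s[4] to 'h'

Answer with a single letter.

Option A: s[2]='h'->'f', delta=(6-8)*13^2 mod 97 = 50, hash=43+50 mod 97 = 93
Option B: s[1]='j'->'i', delta=(9-10)*13^3 mod 97 = 34, hash=43+34 mod 97 = 77
Option C: s[4]='a'->'b', delta=(2-1)*13^0 mod 97 = 1, hash=43+1 mod 97 = 44
Option D: s[4]='a'->'d', delta=(4-1)*13^0 mod 97 = 3, hash=43+3 mod 97 = 46
Option E: s[4]='a'->'h', delta=(8-1)*13^0 mod 97 = 7, hash=43+7 mod 97 = 50 <-- target

Answer: E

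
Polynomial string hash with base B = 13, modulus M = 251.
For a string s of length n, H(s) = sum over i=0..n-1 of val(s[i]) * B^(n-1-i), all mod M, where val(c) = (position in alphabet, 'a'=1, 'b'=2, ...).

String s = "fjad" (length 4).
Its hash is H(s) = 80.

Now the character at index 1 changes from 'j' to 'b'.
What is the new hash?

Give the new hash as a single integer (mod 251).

val('j') = 10, val('b') = 2
Position k = 1, exponent = n-1-k = 2
B^2 mod M = 13^2 mod 251 = 169
Delta = (2 - 10) * 169 mod 251 = 154
New hash = (80 + 154) mod 251 = 234

Answer: 234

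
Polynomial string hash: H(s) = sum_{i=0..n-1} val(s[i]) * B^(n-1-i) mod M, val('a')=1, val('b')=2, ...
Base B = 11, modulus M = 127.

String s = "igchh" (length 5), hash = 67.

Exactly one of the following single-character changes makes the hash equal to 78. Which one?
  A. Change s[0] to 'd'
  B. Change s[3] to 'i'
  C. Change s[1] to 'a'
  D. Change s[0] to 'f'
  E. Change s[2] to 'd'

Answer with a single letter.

Answer: B

Derivation:
Option A: s[0]='i'->'d', delta=(4-9)*11^4 mod 127 = 74, hash=67+74 mod 127 = 14
Option B: s[3]='h'->'i', delta=(9-8)*11^1 mod 127 = 11, hash=67+11 mod 127 = 78 <-- target
Option C: s[1]='g'->'a', delta=(1-7)*11^3 mod 127 = 15, hash=67+15 mod 127 = 82
Option D: s[0]='i'->'f', delta=(6-9)*11^4 mod 127 = 19, hash=67+19 mod 127 = 86
Option E: s[2]='c'->'d', delta=(4-3)*11^2 mod 127 = 121, hash=67+121 mod 127 = 61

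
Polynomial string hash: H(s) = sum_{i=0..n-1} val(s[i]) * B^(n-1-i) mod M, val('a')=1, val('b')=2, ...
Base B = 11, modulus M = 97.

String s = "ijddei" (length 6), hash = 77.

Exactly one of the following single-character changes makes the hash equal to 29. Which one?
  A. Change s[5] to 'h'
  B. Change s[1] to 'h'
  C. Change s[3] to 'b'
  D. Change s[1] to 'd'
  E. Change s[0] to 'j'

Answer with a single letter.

Option A: s[5]='i'->'h', delta=(8-9)*11^0 mod 97 = 96, hash=77+96 mod 97 = 76
Option B: s[1]='j'->'h', delta=(8-10)*11^4 mod 97 = 12, hash=77+12 mod 97 = 89
Option C: s[3]='d'->'b', delta=(2-4)*11^2 mod 97 = 49, hash=77+49 mod 97 = 29 <-- target
Option D: s[1]='j'->'d', delta=(4-10)*11^4 mod 97 = 36, hash=77+36 mod 97 = 16
Option E: s[0]='i'->'j', delta=(10-9)*11^5 mod 97 = 31, hash=77+31 mod 97 = 11

Answer: C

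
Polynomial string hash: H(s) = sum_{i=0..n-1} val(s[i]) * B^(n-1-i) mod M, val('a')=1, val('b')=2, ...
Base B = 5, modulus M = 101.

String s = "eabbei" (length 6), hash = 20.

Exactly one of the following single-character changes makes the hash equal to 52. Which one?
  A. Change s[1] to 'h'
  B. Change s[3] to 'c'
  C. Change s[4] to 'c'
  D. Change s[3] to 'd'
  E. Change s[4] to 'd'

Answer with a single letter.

Option A: s[1]='a'->'h', delta=(8-1)*5^4 mod 101 = 32, hash=20+32 mod 101 = 52 <-- target
Option B: s[3]='b'->'c', delta=(3-2)*5^2 mod 101 = 25, hash=20+25 mod 101 = 45
Option C: s[4]='e'->'c', delta=(3-5)*5^1 mod 101 = 91, hash=20+91 mod 101 = 10
Option D: s[3]='b'->'d', delta=(4-2)*5^2 mod 101 = 50, hash=20+50 mod 101 = 70
Option E: s[4]='e'->'d', delta=(4-5)*5^1 mod 101 = 96, hash=20+96 mod 101 = 15

Answer: A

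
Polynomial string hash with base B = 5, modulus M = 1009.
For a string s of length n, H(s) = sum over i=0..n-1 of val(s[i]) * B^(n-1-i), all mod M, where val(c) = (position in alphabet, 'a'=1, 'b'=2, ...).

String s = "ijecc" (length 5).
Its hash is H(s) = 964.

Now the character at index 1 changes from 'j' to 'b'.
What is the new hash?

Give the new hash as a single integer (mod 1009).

val('j') = 10, val('b') = 2
Position k = 1, exponent = n-1-k = 3
B^3 mod M = 5^3 mod 1009 = 125
Delta = (2 - 10) * 125 mod 1009 = 9
New hash = (964 + 9) mod 1009 = 973

Answer: 973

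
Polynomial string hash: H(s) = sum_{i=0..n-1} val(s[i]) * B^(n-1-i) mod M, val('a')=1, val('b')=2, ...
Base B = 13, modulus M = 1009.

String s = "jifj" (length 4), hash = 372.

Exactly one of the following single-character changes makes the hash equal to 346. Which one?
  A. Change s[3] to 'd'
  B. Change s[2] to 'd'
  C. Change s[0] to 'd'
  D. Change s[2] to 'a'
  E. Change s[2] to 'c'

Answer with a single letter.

Option A: s[3]='j'->'d', delta=(4-10)*13^0 mod 1009 = 1003, hash=372+1003 mod 1009 = 366
Option B: s[2]='f'->'d', delta=(4-6)*13^1 mod 1009 = 983, hash=372+983 mod 1009 = 346 <-- target
Option C: s[0]='j'->'d', delta=(4-10)*13^3 mod 1009 = 944, hash=372+944 mod 1009 = 307
Option D: s[2]='f'->'a', delta=(1-6)*13^1 mod 1009 = 944, hash=372+944 mod 1009 = 307
Option E: s[2]='f'->'c', delta=(3-6)*13^1 mod 1009 = 970, hash=372+970 mod 1009 = 333

Answer: B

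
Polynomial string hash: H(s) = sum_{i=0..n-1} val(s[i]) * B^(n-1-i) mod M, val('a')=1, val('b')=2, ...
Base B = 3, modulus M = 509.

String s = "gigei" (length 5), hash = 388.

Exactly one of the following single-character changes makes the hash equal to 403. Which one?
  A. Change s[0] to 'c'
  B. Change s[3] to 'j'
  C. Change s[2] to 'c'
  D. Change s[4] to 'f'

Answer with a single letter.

Answer: B

Derivation:
Option A: s[0]='g'->'c', delta=(3-7)*3^4 mod 509 = 185, hash=388+185 mod 509 = 64
Option B: s[3]='e'->'j', delta=(10-5)*3^1 mod 509 = 15, hash=388+15 mod 509 = 403 <-- target
Option C: s[2]='g'->'c', delta=(3-7)*3^2 mod 509 = 473, hash=388+473 mod 509 = 352
Option D: s[4]='i'->'f', delta=(6-9)*3^0 mod 509 = 506, hash=388+506 mod 509 = 385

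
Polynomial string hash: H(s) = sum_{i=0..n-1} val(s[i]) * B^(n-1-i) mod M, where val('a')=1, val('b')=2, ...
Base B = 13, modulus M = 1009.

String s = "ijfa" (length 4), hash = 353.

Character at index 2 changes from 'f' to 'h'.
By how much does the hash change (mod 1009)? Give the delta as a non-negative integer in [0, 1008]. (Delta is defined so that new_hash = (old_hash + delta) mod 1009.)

Answer: 26

Derivation:
Delta formula: (val(new) - val(old)) * B^(n-1-k) mod M
  val('h') - val('f') = 8 - 6 = 2
  B^(n-1-k) = 13^1 mod 1009 = 13
  Delta = 2 * 13 mod 1009 = 26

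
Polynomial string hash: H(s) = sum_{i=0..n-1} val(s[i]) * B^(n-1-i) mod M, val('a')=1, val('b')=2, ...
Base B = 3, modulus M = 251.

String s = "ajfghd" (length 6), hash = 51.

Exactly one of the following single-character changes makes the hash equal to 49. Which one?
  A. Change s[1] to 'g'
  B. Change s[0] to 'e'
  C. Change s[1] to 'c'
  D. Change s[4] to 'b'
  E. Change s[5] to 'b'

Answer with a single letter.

Answer: E

Derivation:
Option A: s[1]='j'->'g', delta=(7-10)*3^4 mod 251 = 8, hash=51+8 mod 251 = 59
Option B: s[0]='a'->'e', delta=(5-1)*3^5 mod 251 = 219, hash=51+219 mod 251 = 19
Option C: s[1]='j'->'c', delta=(3-10)*3^4 mod 251 = 186, hash=51+186 mod 251 = 237
Option D: s[4]='h'->'b', delta=(2-8)*3^1 mod 251 = 233, hash=51+233 mod 251 = 33
Option E: s[5]='d'->'b', delta=(2-4)*3^0 mod 251 = 249, hash=51+249 mod 251 = 49 <-- target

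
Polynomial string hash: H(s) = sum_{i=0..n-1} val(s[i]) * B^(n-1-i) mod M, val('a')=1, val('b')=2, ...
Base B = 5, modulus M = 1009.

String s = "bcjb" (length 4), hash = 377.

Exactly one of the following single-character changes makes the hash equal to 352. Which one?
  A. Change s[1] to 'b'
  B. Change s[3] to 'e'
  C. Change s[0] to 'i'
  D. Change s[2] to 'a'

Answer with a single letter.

Answer: A

Derivation:
Option A: s[1]='c'->'b', delta=(2-3)*5^2 mod 1009 = 984, hash=377+984 mod 1009 = 352 <-- target
Option B: s[3]='b'->'e', delta=(5-2)*5^0 mod 1009 = 3, hash=377+3 mod 1009 = 380
Option C: s[0]='b'->'i', delta=(9-2)*5^3 mod 1009 = 875, hash=377+875 mod 1009 = 243
Option D: s[2]='j'->'a', delta=(1-10)*5^1 mod 1009 = 964, hash=377+964 mod 1009 = 332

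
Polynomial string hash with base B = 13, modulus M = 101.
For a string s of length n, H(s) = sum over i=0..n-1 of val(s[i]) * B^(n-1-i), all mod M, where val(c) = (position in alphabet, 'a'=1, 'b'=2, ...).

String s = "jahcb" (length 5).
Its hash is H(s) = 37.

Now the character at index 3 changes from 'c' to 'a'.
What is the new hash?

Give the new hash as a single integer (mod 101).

Answer: 11

Derivation:
val('c') = 3, val('a') = 1
Position k = 3, exponent = n-1-k = 1
B^1 mod M = 13^1 mod 101 = 13
Delta = (1 - 3) * 13 mod 101 = 75
New hash = (37 + 75) mod 101 = 11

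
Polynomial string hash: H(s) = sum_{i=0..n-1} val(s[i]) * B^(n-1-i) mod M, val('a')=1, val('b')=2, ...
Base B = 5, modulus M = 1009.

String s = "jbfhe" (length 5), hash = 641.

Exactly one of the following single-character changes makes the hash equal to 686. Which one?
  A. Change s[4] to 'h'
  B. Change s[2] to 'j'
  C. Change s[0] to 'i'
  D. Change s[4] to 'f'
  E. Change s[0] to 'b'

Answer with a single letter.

Answer: E

Derivation:
Option A: s[4]='e'->'h', delta=(8-5)*5^0 mod 1009 = 3, hash=641+3 mod 1009 = 644
Option B: s[2]='f'->'j', delta=(10-6)*5^2 mod 1009 = 100, hash=641+100 mod 1009 = 741
Option C: s[0]='j'->'i', delta=(9-10)*5^4 mod 1009 = 384, hash=641+384 mod 1009 = 16
Option D: s[4]='e'->'f', delta=(6-5)*5^0 mod 1009 = 1, hash=641+1 mod 1009 = 642
Option E: s[0]='j'->'b', delta=(2-10)*5^4 mod 1009 = 45, hash=641+45 mod 1009 = 686 <-- target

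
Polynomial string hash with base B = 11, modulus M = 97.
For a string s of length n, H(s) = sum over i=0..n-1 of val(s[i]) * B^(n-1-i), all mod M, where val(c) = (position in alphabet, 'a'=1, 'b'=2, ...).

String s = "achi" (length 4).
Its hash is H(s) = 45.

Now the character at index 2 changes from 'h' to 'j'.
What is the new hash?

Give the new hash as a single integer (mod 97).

val('h') = 8, val('j') = 10
Position k = 2, exponent = n-1-k = 1
B^1 mod M = 11^1 mod 97 = 11
Delta = (10 - 8) * 11 mod 97 = 22
New hash = (45 + 22) mod 97 = 67

Answer: 67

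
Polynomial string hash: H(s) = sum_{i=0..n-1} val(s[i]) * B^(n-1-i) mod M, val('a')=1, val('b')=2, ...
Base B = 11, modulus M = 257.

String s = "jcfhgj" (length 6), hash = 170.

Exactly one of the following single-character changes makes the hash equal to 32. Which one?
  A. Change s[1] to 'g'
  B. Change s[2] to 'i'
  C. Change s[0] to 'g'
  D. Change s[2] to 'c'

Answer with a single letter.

Answer: D

Derivation:
Option A: s[1]='c'->'g', delta=(7-3)*11^4 mod 257 = 225, hash=170+225 mod 257 = 138
Option B: s[2]='f'->'i', delta=(9-6)*11^3 mod 257 = 138, hash=170+138 mod 257 = 51
Option C: s[0]='j'->'g', delta=(7-10)*11^5 mod 257 = 7, hash=170+7 mod 257 = 177
Option D: s[2]='f'->'c', delta=(3-6)*11^3 mod 257 = 119, hash=170+119 mod 257 = 32 <-- target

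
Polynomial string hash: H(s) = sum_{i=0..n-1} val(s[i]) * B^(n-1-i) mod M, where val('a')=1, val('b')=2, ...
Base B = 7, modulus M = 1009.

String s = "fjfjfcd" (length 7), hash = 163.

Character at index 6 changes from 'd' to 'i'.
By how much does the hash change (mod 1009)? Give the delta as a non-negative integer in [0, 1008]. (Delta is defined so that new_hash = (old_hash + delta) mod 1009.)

Answer: 5

Derivation:
Delta formula: (val(new) - val(old)) * B^(n-1-k) mod M
  val('i') - val('d') = 9 - 4 = 5
  B^(n-1-k) = 7^0 mod 1009 = 1
  Delta = 5 * 1 mod 1009 = 5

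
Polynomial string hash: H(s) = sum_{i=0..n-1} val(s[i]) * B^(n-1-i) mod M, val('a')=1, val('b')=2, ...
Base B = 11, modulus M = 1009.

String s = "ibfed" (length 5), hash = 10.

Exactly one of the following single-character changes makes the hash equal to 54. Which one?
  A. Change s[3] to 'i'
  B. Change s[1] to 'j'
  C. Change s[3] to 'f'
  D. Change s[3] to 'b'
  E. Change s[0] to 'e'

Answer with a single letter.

Answer: A

Derivation:
Option A: s[3]='e'->'i', delta=(9-5)*11^1 mod 1009 = 44, hash=10+44 mod 1009 = 54 <-- target
Option B: s[1]='b'->'j', delta=(10-2)*11^3 mod 1009 = 558, hash=10+558 mod 1009 = 568
Option C: s[3]='e'->'f', delta=(6-5)*11^1 mod 1009 = 11, hash=10+11 mod 1009 = 21
Option D: s[3]='e'->'b', delta=(2-5)*11^1 mod 1009 = 976, hash=10+976 mod 1009 = 986
Option E: s[0]='i'->'e', delta=(5-9)*11^4 mod 1009 = 967, hash=10+967 mod 1009 = 977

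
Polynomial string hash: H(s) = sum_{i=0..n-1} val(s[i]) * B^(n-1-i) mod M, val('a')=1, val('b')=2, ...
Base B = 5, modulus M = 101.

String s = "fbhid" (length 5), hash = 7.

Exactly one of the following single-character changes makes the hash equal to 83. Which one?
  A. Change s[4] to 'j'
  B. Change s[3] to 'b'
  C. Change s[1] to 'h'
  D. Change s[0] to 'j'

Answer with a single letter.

Answer: D

Derivation:
Option A: s[4]='d'->'j', delta=(10-4)*5^0 mod 101 = 6, hash=7+6 mod 101 = 13
Option B: s[3]='i'->'b', delta=(2-9)*5^1 mod 101 = 66, hash=7+66 mod 101 = 73
Option C: s[1]='b'->'h', delta=(8-2)*5^3 mod 101 = 43, hash=7+43 mod 101 = 50
Option D: s[0]='f'->'j', delta=(10-6)*5^4 mod 101 = 76, hash=7+76 mod 101 = 83 <-- target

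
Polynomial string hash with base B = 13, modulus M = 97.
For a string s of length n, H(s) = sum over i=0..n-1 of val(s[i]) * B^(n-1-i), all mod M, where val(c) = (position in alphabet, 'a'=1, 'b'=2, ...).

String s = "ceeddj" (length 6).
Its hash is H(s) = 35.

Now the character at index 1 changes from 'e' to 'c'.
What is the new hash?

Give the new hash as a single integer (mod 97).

Answer: 46

Derivation:
val('e') = 5, val('c') = 3
Position k = 1, exponent = n-1-k = 4
B^4 mod M = 13^4 mod 97 = 43
Delta = (3 - 5) * 43 mod 97 = 11
New hash = (35 + 11) mod 97 = 46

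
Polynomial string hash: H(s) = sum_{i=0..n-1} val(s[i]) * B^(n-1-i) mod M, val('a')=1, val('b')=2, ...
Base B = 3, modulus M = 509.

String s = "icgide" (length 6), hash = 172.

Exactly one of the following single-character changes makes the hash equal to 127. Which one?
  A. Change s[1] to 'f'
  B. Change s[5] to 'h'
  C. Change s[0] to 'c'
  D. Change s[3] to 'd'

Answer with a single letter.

Option A: s[1]='c'->'f', delta=(6-3)*3^4 mod 509 = 243, hash=172+243 mod 509 = 415
Option B: s[5]='e'->'h', delta=(8-5)*3^0 mod 509 = 3, hash=172+3 mod 509 = 175
Option C: s[0]='i'->'c', delta=(3-9)*3^5 mod 509 = 69, hash=172+69 mod 509 = 241
Option D: s[3]='i'->'d', delta=(4-9)*3^2 mod 509 = 464, hash=172+464 mod 509 = 127 <-- target

Answer: D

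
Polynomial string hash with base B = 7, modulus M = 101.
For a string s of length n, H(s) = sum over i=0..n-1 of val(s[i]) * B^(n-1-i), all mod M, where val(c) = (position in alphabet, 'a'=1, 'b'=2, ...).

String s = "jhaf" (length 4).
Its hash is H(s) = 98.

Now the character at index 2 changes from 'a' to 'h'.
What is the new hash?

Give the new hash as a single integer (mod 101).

Answer: 46

Derivation:
val('a') = 1, val('h') = 8
Position k = 2, exponent = n-1-k = 1
B^1 mod M = 7^1 mod 101 = 7
Delta = (8 - 1) * 7 mod 101 = 49
New hash = (98 + 49) mod 101 = 46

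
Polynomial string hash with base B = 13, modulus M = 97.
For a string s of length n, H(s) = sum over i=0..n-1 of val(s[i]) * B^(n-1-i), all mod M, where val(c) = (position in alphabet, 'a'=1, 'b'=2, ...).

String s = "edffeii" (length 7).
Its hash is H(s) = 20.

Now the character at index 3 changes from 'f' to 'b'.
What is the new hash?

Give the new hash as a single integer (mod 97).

Answer: 59

Derivation:
val('f') = 6, val('b') = 2
Position k = 3, exponent = n-1-k = 3
B^3 mod M = 13^3 mod 97 = 63
Delta = (2 - 6) * 63 mod 97 = 39
New hash = (20 + 39) mod 97 = 59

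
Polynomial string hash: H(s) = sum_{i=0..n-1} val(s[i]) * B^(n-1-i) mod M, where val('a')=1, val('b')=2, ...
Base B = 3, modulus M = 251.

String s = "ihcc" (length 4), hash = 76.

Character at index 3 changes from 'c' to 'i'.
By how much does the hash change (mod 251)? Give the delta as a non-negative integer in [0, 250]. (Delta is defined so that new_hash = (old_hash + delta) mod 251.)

Answer: 6

Derivation:
Delta formula: (val(new) - val(old)) * B^(n-1-k) mod M
  val('i') - val('c') = 9 - 3 = 6
  B^(n-1-k) = 3^0 mod 251 = 1
  Delta = 6 * 1 mod 251 = 6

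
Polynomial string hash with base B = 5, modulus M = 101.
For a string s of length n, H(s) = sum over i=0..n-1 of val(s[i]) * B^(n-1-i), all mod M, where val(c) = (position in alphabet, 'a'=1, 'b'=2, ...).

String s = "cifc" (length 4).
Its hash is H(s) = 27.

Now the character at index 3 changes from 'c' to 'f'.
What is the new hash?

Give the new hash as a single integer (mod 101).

Answer: 30

Derivation:
val('c') = 3, val('f') = 6
Position k = 3, exponent = n-1-k = 0
B^0 mod M = 5^0 mod 101 = 1
Delta = (6 - 3) * 1 mod 101 = 3
New hash = (27 + 3) mod 101 = 30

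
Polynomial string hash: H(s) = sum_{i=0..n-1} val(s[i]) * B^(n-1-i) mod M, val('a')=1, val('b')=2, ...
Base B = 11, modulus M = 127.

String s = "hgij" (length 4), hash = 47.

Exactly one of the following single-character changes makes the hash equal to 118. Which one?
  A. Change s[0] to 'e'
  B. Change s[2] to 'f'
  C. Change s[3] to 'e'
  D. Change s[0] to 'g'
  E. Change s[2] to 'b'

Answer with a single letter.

Option A: s[0]='h'->'e', delta=(5-8)*11^3 mod 127 = 71, hash=47+71 mod 127 = 118 <-- target
Option B: s[2]='i'->'f', delta=(6-9)*11^1 mod 127 = 94, hash=47+94 mod 127 = 14
Option C: s[3]='j'->'e', delta=(5-10)*11^0 mod 127 = 122, hash=47+122 mod 127 = 42
Option D: s[0]='h'->'g', delta=(7-8)*11^3 mod 127 = 66, hash=47+66 mod 127 = 113
Option E: s[2]='i'->'b', delta=(2-9)*11^1 mod 127 = 50, hash=47+50 mod 127 = 97

Answer: A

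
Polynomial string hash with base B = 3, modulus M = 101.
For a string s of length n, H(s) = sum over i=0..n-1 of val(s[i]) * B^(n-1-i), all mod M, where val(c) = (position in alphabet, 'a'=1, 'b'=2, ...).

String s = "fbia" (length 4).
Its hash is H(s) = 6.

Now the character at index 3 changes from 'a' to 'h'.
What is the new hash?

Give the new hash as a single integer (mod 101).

val('a') = 1, val('h') = 8
Position k = 3, exponent = n-1-k = 0
B^0 mod M = 3^0 mod 101 = 1
Delta = (8 - 1) * 1 mod 101 = 7
New hash = (6 + 7) mod 101 = 13

Answer: 13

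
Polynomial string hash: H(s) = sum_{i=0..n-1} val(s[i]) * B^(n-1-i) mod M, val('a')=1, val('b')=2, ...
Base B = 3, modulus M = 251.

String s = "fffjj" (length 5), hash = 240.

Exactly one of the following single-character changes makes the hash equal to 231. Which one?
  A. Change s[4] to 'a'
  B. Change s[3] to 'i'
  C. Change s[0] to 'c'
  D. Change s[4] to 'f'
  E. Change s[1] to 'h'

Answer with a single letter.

Answer: A

Derivation:
Option A: s[4]='j'->'a', delta=(1-10)*3^0 mod 251 = 242, hash=240+242 mod 251 = 231 <-- target
Option B: s[3]='j'->'i', delta=(9-10)*3^1 mod 251 = 248, hash=240+248 mod 251 = 237
Option C: s[0]='f'->'c', delta=(3-6)*3^4 mod 251 = 8, hash=240+8 mod 251 = 248
Option D: s[4]='j'->'f', delta=(6-10)*3^0 mod 251 = 247, hash=240+247 mod 251 = 236
Option E: s[1]='f'->'h', delta=(8-6)*3^3 mod 251 = 54, hash=240+54 mod 251 = 43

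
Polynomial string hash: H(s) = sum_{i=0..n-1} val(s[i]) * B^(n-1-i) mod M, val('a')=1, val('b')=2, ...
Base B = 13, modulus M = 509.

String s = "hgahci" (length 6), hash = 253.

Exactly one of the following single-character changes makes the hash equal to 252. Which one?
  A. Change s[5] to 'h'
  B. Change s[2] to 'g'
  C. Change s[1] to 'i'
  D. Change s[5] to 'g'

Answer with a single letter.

Option A: s[5]='i'->'h', delta=(8-9)*13^0 mod 509 = 508, hash=253+508 mod 509 = 252 <-- target
Option B: s[2]='a'->'g', delta=(7-1)*13^3 mod 509 = 457, hash=253+457 mod 509 = 201
Option C: s[1]='g'->'i', delta=(9-7)*13^4 mod 509 = 114, hash=253+114 mod 509 = 367
Option D: s[5]='i'->'g', delta=(7-9)*13^0 mod 509 = 507, hash=253+507 mod 509 = 251

Answer: A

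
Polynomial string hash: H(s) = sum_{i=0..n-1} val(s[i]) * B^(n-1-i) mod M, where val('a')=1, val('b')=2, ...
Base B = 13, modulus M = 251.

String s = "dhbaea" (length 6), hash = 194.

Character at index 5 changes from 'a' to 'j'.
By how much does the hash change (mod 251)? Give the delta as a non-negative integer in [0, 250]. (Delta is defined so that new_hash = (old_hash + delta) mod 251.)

Answer: 9

Derivation:
Delta formula: (val(new) - val(old)) * B^(n-1-k) mod M
  val('j') - val('a') = 10 - 1 = 9
  B^(n-1-k) = 13^0 mod 251 = 1
  Delta = 9 * 1 mod 251 = 9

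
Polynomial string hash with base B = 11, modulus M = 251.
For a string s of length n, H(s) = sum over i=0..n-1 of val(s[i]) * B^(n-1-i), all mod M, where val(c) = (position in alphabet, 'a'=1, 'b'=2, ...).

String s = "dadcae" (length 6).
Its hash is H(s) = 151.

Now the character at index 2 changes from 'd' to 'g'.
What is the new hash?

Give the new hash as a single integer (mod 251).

val('d') = 4, val('g') = 7
Position k = 2, exponent = n-1-k = 3
B^3 mod M = 11^3 mod 251 = 76
Delta = (7 - 4) * 76 mod 251 = 228
New hash = (151 + 228) mod 251 = 128

Answer: 128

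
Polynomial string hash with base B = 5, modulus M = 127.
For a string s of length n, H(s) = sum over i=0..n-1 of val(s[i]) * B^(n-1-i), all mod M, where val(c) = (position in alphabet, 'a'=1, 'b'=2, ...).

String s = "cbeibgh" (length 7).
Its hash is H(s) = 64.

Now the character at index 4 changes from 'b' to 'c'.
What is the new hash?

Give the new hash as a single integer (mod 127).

Answer: 89

Derivation:
val('b') = 2, val('c') = 3
Position k = 4, exponent = n-1-k = 2
B^2 mod M = 5^2 mod 127 = 25
Delta = (3 - 2) * 25 mod 127 = 25
New hash = (64 + 25) mod 127 = 89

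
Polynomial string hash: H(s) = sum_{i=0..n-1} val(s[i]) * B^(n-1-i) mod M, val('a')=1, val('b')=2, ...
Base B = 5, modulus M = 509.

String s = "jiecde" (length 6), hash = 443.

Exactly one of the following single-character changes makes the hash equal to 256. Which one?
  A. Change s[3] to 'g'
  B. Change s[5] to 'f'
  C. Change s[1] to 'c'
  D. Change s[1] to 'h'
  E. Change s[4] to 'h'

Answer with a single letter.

Answer: C

Derivation:
Option A: s[3]='c'->'g', delta=(7-3)*5^2 mod 509 = 100, hash=443+100 mod 509 = 34
Option B: s[5]='e'->'f', delta=(6-5)*5^0 mod 509 = 1, hash=443+1 mod 509 = 444
Option C: s[1]='i'->'c', delta=(3-9)*5^4 mod 509 = 322, hash=443+322 mod 509 = 256 <-- target
Option D: s[1]='i'->'h', delta=(8-9)*5^4 mod 509 = 393, hash=443+393 mod 509 = 327
Option E: s[4]='d'->'h', delta=(8-4)*5^1 mod 509 = 20, hash=443+20 mod 509 = 463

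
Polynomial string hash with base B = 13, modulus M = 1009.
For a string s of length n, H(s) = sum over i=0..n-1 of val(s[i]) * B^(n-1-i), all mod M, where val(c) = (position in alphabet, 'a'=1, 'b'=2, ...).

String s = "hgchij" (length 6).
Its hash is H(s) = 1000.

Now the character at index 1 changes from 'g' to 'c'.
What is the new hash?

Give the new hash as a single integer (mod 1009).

Answer: 773

Derivation:
val('g') = 7, val('c') = 3
Position k = 1, exponent = n-1-k = 4
B^4 mod M = 13^4 mod 1009 = 309
Delta = (3 - 7) * 309 mod 1009 = 782
New hash = (1000 + 782) mod 1009 = 773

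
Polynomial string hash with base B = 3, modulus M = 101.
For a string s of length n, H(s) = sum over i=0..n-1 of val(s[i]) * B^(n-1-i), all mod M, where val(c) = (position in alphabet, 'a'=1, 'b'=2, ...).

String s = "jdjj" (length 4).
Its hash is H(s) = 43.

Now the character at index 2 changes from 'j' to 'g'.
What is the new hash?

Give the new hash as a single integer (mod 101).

Answer: 34

Derivation:
val('j') = 10, val('g') = 7
Position k = 2, exponent = n-1-k = 1
B^1 mod M = 3^1 mod 101 = 3
Delta = (7 - 10) * 3 mod 101 = 92
New hash = (43 + 92) mod 101 = 34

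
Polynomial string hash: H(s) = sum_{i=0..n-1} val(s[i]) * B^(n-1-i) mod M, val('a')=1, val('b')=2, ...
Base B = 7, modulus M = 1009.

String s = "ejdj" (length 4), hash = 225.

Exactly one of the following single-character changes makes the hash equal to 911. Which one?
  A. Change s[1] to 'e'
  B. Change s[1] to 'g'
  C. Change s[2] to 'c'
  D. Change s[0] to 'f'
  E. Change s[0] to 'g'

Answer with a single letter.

Answer: E

Derivation:
Option A: s[1]='j'->'e', delta=(5-10)*7^2 mod 1009 = 764, hash=225+764 mod 1009 = 989
Option B: s[1]='j'->'g', delta=(7-10)*7^2 mod 1009 = 862, hash=225+862 mod 1009 = 78
Option C: s[2]='d'->'c', delta=(3-4)*7^1 mod 1009 = 1002, hash=225+1002 mod 1009 = 218
Option D: s[0]='e'->'f', delta=(6-5)*7^3 mod 1009 = 343, hash=225+343 mod 1009 = 568
Option E: s[0]='e'->'g', delta=(7-5)*7^3 mod 1009 = 686, hash=225+686 mod 1009 = 911 <-- target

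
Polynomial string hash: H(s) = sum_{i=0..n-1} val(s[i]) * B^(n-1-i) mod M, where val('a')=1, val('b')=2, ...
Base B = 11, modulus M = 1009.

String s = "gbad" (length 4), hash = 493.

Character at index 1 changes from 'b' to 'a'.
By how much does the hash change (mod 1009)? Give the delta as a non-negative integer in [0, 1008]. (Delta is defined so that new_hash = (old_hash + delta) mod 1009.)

Answer: 888

Derivation:
Delta formula: (val(new) - val(old)) * B^(n-1-k) mod M
  val('a') - val('b') = 1 - 2 = -1
  B^(n-1-k) = 11^2 mod 1009 = 121
  Delta = -1 * 121 mod 1009 = 888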